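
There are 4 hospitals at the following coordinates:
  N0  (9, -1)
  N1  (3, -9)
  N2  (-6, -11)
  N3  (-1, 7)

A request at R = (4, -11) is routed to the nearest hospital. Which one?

N1

Since √ is increasing, it suffices to compare squared distances:
|RN0|² = 25 + 100 = 125
|RN1|² = 1 + 4 = 5
|RN2|² = 100 + 0 = 100
|RN3|² = 25 + 324 = 349
The smallest is to N1, so R lies in the Voronoi region of N1.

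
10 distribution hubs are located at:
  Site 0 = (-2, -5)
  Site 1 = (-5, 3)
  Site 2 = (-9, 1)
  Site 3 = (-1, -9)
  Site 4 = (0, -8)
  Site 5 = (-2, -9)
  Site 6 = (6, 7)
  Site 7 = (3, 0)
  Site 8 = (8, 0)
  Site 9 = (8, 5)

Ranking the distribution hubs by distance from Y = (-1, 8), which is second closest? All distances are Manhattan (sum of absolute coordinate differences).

d(Y, Site 0) = 1 + 13 = 14
d(Y, Site 1) = 4 + 5 = 9
d(Y, Site 2) = 8 + 7 = 15
d(Y, Site 3) = 0 + 17 = 17
d(Y, Site 4) = 1 + 16 = 17
d(Y, Site 5) = 1 + 17 = 18
d(Y, Site 6) = 7 + 1 = 8
d(Y, Site 7) = 4 + 8 = 12
d(Y, Site 8) = 9 + 8 = 17
d(Y, Site 9) = 9 + 3 = 12
Sorted ascending: Site 6, Site 1, Site 7, … — the second-nearest is Site 1.

Site 1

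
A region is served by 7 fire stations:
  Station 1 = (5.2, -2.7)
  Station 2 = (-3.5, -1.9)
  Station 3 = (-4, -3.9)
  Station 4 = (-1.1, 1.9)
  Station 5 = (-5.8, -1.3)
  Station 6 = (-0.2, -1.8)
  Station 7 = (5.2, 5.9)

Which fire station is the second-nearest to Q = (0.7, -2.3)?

Squared Euclidean distances:
d²(Q, Station 1) = 20.25 + 0.16 = 20.41
d²(Q, Station 2) = 17.64 + 0.16 = 17.8
d²(Q, Station 3) = 22.09 + 2.56 = 24.65
d²(Q, Station 4) = 3.24 + 17.64 = 20.88
d²(Q, Station 5) = 42.25 + 1 = 43.25
d²(Q, Station 6) = 0.81 + 0.25 = 1.06
d²(Q, Station 7) = 20.25 + 67.24 = 87.49
Sorted ascending: Station 6, Station 2, Station 1, … — the second-nearest is Station 2.

Station 2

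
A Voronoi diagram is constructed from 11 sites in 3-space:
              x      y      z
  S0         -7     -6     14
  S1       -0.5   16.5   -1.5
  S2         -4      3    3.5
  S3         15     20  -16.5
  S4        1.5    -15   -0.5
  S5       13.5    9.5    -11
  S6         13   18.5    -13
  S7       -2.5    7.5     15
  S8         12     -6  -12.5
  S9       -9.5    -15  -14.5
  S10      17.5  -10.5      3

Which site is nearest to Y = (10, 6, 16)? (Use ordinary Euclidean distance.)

S7

Compare squared distances (the ordering matches that of the actual distances):
|YS0|² = 289 + 144 + 4 = 437
|YS1|² = 110.25 + 110.25 + 306.25 = 526.75
|YS2|² = 196 + 9 + 156.25 = 361.25
|YS3|² = 25 + 196 + 1056.25 = 1277.25
|YS4|² = 72.25 + 441 + 272.25 = 785.5
|YS5|² = 12.25 + 12.25 + 729 = 753.5
|YS6|² = 9 + 156.25 + 841 = 1006.25
|YS7|² = 156.25 + 2.25 + 1 = 159.5
|YS8|² = 4 + 144 + 812.25 = 960.25
|YS9|² = 380.25 + 441 + 930.25 = 1751.5
d²(Y, S10) = 56.25 + 272.25 + 169 = 497.5
Minimum is at S7.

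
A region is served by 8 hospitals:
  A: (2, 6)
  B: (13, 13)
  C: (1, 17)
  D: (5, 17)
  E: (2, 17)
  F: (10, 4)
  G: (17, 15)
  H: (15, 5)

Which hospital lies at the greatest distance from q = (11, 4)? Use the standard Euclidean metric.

C

Since √ is increasing, it suffices to compare squared distances:
|qA|² = (11−2)² + (4−6)² = 81 + 4 = 85
|qB|² = (11−13)² + (4−13)² = 4 + 81 = 85
|qC|² = (11−1)² + (4−17)² = 100 + 169 = 269
|qD|² = (11−5)² + (4−17)² = 36 + 169 = 205
|qE|² = (11−2)² + (4−17)² = 81 + 169 = 250
|qF|² = (11−10)² + (4−4)² = 1 + 0 = 1
|qG|² = (11−17)² + (4−15)² = 36 + 121 = 157
|qH|² = (11−15)² + (4−5)² = 16 + 1 = 17
The largest is to C.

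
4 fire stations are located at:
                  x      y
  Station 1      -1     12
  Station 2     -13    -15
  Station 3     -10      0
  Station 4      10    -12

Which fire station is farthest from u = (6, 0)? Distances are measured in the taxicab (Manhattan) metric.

Station 2

d(u, Station 1) = |6−(-1)| + |0−12| = 7 + 12 = 19
d(u, Station 2) = |6−(-13)| + |0−(-15)| = 19 + 15 = 34
d(u, Station 3) = |6−(-10)| + |0−0| = 16 + 0 = 16
d(u, Station 4) = |6−10| + |0−(-12)| = 4 + 12 = 16
The largest is to Station 2.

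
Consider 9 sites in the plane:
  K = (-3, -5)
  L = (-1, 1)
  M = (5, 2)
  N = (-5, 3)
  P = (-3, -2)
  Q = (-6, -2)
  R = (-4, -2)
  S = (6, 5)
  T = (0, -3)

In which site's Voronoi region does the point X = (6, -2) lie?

Compare squared distances (the ordering matches that of the actual distances):
|XK|² = (6−(-3))² + (-2−(-5))² = 81 + 9 = 90
|XL|² = (6−(-1))² + (-2−1)² = 49 + 9 = 58
|XM|² = (6−5)² + (-2−2)² = 1 + 16 = 17
|XN|² = (6−(-5))² + (-2−3)² = 121 + 25 = 146
|XP|² = (6−(-3))² + (-2−(-2))² = 81 + 0 = 81
|XQ|² = (6−(-6))² + (-2−(-2))² = 144 + 0 = 144
|XR|² = (6−(-4))² + (-2−(-2))² = 100 + 0 = 100
|XS|² = (6−6)² + (-2−5)² = 0 + 49 = 49
|XT|² = (6−0)² + (-2−(-3))² = 36 + 1 = 37
Minimum is at M.

M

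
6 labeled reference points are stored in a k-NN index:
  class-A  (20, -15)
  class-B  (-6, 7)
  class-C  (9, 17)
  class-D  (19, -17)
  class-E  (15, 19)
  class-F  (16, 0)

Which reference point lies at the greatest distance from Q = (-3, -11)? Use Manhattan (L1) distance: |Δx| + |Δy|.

d(Q, class-A) = |-3−20| + |-11−(-15)| = 23 + 4 = 27
d(Q, class-B) = |-3−(-6)| + |-11−7| = 3 + 18 = 21
d(Q, class-C) = |-3−9| + |-11−17| = 12 + 28 = 40
d(Q, class-D) = |-3−19| + |-11−(-17)| = 22 + 6 = 28
d(Q, class-E) = |-3−15| + |-11−19| = 18 + 30 = 48
d(Q, class-F) = |-3−16| + |-11−0| = 19 + 11 = 30
The largest is to class-E.

class-E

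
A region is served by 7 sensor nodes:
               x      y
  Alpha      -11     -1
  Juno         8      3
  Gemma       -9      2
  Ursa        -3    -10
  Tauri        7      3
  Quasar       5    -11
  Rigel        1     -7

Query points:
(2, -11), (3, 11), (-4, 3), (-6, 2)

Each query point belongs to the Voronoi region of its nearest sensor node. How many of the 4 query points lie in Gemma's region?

2

(2, -11) — d² to each: Alpha:269, Juno:232, Gemma:290, Ursa:26, Tauri:221, Quasar:9, Rigel:17 → nearest is Quasar
(3, 11) — d² to each: Alpha:340, Juno:89, Gemma:225, Ursa:477, Tauri:80, Quasar:488, Rigel:328 → nearest is Tauri
(-4, 3) — d² to each: Alpha:65, Juno:144, Gemma:26, Ursa:170, Tauri:121, Quasar:277, Rigel:125 → nearest is Gemma
(-6, 2) — d² to each: Alpha:34, Juno:197, Gemma:9, Ursa:153, Tauri:170, Quasar:290, Rigel:130 → nearest is Gemma
2 of the 4 points have Gemma as nearest.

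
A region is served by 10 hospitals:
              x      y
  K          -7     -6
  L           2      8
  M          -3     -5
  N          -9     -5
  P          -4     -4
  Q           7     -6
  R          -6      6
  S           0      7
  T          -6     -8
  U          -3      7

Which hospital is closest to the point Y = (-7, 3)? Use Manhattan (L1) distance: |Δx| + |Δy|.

d(Y,K) = |-7−(-7)| + |3−(-6)| = 0 + 9 = 9
d(Y,L) = |-7−2| + |3−8| = 9 + 5 = 14
d(Y,M) = |-7−(-3)| + |3−(-5)| = 4 + 8 = 12
d(Y,N) = |-7−(-9)| + |3−(-5)| = 2 + 8 = 10
d(Y,P) = |-7−(-4)| + |3−(-4)| = 3 + 7 = 10
d(Y,Q) = |-7−7| + |3−(-6)| = 14 + 9 = 23
d(Y,R) = |-7−(-6)| + |3−6| = 1 + 3 = 4
d(Y,S) = |-7−0| + |3−7| = 7 + 4 = 11
d(Y,T) = |-7−(-6)| + |3−(-8)| = 1 + 11 = 12
d(Y,U) = |-7−(-3)| + |3−7| = 4 + 4 = 8
R is nearest.

R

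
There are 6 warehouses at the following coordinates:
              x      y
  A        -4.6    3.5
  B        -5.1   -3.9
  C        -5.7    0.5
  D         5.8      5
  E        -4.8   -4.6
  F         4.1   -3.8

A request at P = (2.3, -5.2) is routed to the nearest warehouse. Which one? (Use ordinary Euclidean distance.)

Since √ is increasing, it suffices to compare squared distances:
|PA|² = (2.3−(-4.6))² + (-5.2−3.5)² = 47.61 + 75.69 = 123.3
|PB|² = (2.3−(-5.1))² + (-5.2−(-3.9))² = 54.76 + 1.69 = 56.45
|PC|² = (2.3−(-5.7))² + (-5.2−0.5)² = 64 + 32.49 = 96.49
|PD|² = (2.3−5.8)² + (-5.2−5)² = 12.25 + 104.04 = 116.29
|PE|² = (2.3−(-4.8))² + (-5.2−(-4.6))² = 50.41 + 0.36 = 50.77
|PF|² = (2.3−4.1)² + (-5.2−(-3.8))² = 3.24 + 1.96 = 5.2
Minimum is at F.

F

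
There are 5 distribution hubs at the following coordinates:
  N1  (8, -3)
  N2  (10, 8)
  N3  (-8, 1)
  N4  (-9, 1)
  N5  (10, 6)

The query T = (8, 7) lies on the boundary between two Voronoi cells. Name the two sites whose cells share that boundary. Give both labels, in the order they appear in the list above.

Squared distances from T to each site:
|TN1|² = 0 + 100 = 100
|TN2|² = 4 + 1 = 5
|TN3|² = 256 + 36 = 292
|TN4|² = 289 + 36 = 325
|TN5|² = 4 + 1 = 5
T is equidistant from N2 and N5 (both at squared distance 5), and every other site is strictly farther — so T lies on the N2–N5 Voronoi edge.

N2 and N5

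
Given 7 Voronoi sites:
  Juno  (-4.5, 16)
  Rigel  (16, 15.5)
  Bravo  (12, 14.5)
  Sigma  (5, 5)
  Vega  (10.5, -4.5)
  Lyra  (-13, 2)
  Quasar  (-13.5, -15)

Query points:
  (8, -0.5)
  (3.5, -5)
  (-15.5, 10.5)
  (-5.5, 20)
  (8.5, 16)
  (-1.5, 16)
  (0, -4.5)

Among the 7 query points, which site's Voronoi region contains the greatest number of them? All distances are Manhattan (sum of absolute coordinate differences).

(8, -0.5) — d to each: Juno:29, Rigel:24, Bravo:19, Sigma:8.5, Vega:6.5, Lyra:23.5, Quasar:36 → nearest is Vega
(3.5, -5) — d to each: Juno:29, Rigel:33, Bravo:28, Sigma:11.5, Vega:7.5, Lyra:23.5, Quasar:27 → nearest is Vega
(-15.5, 10.5) — d to each: Juno:16.5, Rigel:36.5, Bravo:31.5, Sigma:26, Vega:41, Lyra:11, Quasar:27.5 → nearest is Lyra
(-5.5, 20) — d to each: Juno:5, Rigel:26, Bravo:23, Sigma:25.5, Vega:40.5, Lyra:25.5, Quasar:43 → nearest is Juno
(8.5, 16) — d to each: Juno:13, Rigel:8, Bravo:5, Sigma:14.5, Vega:22.5, Lyra:35.5, Quasar:53 → nearest is Bravo
(-1.5, 16) — d to each: Juno:3, Rigel:18, Bravo:15, Sigma:17.5, Vega:32.5, Lyra:25.5, Quasar:43 → nearest is Juno
(0, -4.5) — d to each: Juno:25, Rigel:36, Bravo:31, Sigma:14.5, Vega:10.5, Lyra:19.5, Quasar:24 → nearest is Vega
Tally — Juno:2, Bravo:1, Vega:3, Lyra:1. Vega captures the most (3).

Vega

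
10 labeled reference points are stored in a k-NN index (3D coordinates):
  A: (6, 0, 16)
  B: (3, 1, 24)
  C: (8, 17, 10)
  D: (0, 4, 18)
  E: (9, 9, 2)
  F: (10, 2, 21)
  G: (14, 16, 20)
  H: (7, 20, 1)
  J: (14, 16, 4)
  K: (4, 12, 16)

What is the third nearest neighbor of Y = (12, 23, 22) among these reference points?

Since √ is increasing, it suffices to compare squared distances:
|YA|² = 36 + 529 + 36 = 601
|YB|² = 81 + 484 + 4 = 569
|YC|² = 16 + 36 + 144 = 196
|YD|² = 144 + 361 + 16 = 521
|YE|² = 9 + 196 + 400 = 605
|YF|² = 4 + 441 + 1 = 446
|YG|² = 4 + 49 + 4 = 57
|YH|² = 25 + 9 + 441 = 475
|YJ|² = 4 + 49 + 324 = 377
|YK|² = 64 + 121 + 36 = 221
Sorted ascending: G, C, K, J, … — the third-nearest is K.

K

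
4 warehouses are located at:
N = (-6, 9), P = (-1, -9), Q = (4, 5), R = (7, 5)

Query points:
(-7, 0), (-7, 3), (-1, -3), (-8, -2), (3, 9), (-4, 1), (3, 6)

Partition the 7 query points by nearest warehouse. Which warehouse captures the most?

(-7, 0) — d² to each: N:82, P:117, Q:146, R:221 → nearest is N
(-7, 3) — d² to each: N:37, P:180, Q:125, R:200 → nearest is N
(-1, -3) — d² to each: N:169, P:36, Q:89, R:128 → nearest is P
(-8, -2) — d² to each: N:125, P:98, Q:193, R:274 → nearest is P
(3, 9) — d² to each: N:81, P:340, Q:17, R:32 → nearest is Q
(-4, 1) — d² to each: N:68, P:109, Q:80, R:137 → nearest is N
(3, 6) — d² to each: N:90, P:241, Q:2, R:17 → nearest is Q
Tally — N:3, P:2, Q:2. N captures the most (3).

N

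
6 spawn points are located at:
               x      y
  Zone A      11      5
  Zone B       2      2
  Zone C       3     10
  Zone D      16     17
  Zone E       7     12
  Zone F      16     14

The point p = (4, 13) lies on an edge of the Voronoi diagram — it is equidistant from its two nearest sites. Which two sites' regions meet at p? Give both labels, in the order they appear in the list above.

Squared distances from p to each site:
d²(p, Zone A) = (4−11)² + (13−5)² = 49 + 64 = 113
d²(p, Zone B) = (4−2)² + (13−2)² = 4 + 121 = 125
d²(p, Zone C) = (4−3)² + (13−10)² = 1 + 9 = 10
d²(p, Zone D) = (4−16)² + (13−17)² = 144 + 16 = 160
d²(p, Zone E) = (4−7)² + (13−12)² = 9 + 1 = 10
d²(p, Zone F) = (4−16)² + (13−14)² = 144 + 1 = 145
p is equidistant from Zone C and Zone E (both at squared distance 10), and every other site is strictly farther — so p lies on the Zone C–Zone E Voronoi edge.

Zone C and Zone E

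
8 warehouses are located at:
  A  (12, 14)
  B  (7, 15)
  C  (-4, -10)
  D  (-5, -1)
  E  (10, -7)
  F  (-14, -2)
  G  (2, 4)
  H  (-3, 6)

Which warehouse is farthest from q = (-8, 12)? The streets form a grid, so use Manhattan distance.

d(q,A) = 20 + 2 = 22
d(q,B) = 15 + 3 = 18
d(q,C) = 4 + 22 = 26
d(q,D) = 3 + 13 = 16
d(q,E) = 18 + 19 = 37
d(q,F) = 6 + 14 = 20
d(q,G) = 10 + 8 = 18
d(q,H) = 5 + 6 = 11
The largest is to E.

E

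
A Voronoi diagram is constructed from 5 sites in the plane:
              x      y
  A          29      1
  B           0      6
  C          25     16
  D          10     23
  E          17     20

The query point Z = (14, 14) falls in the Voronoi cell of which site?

E

Since √ is increasing, it suffices to compare squared distances:
|ZA|² = 225 + 169 = 394
|ZB|² = 196 + 64 = 260
|ZC|² = 121 + 4 = 125
|ZD|² = 16 + 81 = 97
|ZE|² = 9 + 36 = 45
E is nearest.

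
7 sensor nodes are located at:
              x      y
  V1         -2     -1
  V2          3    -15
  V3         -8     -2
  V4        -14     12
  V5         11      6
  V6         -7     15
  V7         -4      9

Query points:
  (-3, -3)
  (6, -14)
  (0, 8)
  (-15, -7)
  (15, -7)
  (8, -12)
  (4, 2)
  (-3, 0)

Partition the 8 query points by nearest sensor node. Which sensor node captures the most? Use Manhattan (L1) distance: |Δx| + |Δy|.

(-3, -3) — d to each: V1:3, V2:18, V3:6, V4:26, V5:23, V6:22, V7:13 → nearest is V1
(6, -14) — d to each: V1:21, V2:4, V3:26, V4:46, V5:25, V6:42, V7:33 → nearest is V2
(0, 8) — d to each: V1:11, V2:26, V3:18, V4:18, V5:13, V6:14, V7:5 → nearest is V7
(-15, -7) — d to each: V1:19, V2:26, V3:12, V4:20, V5:39, V6:30, V7:27 → nearest is V3
(15, -7) — d to each: V1:23, V2:20, V3:28, V4:48, V5:17, V6:44, V7:35 → nearest is V5
(8, -12) — d to each: V1:21, V2:8, V3:26, V4:46, V5:21, V6:42, V7:33 → nearest is V2
(4, 2) — d to each: V1:9, V2:18, V3:16, V4:28, V5:11, V6:24, V7:15 → nearest is V1
(-3, 0) — d to each: V1:2, V2:21, V3:7, V4:23, V5:20, V6:19, V7:10 → nearest is V1
Tally — V1:3, V2:2, V3:1, V5:1, V7:1. V1 captures the most (3).

V1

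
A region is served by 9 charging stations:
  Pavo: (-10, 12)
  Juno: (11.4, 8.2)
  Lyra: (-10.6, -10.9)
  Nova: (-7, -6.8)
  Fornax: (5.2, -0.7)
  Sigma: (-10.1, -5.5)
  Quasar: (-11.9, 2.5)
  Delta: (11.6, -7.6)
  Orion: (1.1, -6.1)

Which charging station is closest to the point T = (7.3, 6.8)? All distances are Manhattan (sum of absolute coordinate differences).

d(T, Pavo) = |7.3−(-10)| + |6.8−12| = 17.3 + 5.2 = 22.5
d(T, Juno) = |7.3−11.4| + |6.8−8.2| = 4.1 + 1.4 = 5.5
d(T, Lyra) = |7.3−(-10.6)| + |6.8−(-10.9)| = 17.9 + 17.7 = 35.6
d(T, Nova) = |7.3−(-7)| + |6.8−(-6.8)| = 14.3 + 13.6 = 27.9
d(T, Fornax) = |7.3−5.2| + |6.8−(-0.7)| = 2.1 + 7.5 = 9.6
d(T, Sigma) = |7.3−(-10.1)| + |6.8−(-5.5)| = 17.4 + 12.3 = 29.7
d(T, Quasar) = |7.3−(-11.9)| + |6.8−2.5| = 19.2 + 4.3 = 23.5
d(T, Delta) = |7.3−11.6| + |6.8−(-7.6)| = 4.3 + 14.4 = 18.7
d(T, Orion) = |7.3−1.1| + |6.8−(-6.1)| = 6.2 + 12.9 = 19.1
Minimum is at Juno.

Juno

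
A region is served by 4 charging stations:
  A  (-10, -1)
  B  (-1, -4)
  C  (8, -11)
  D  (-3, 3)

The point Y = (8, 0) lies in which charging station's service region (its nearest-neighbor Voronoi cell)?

Squared Euclidean distances:
|YA|² = (8−(-10))² + (0−(-1))² = 324 + 1 = 325
|YB|² = (8−(-1))² + (0−(-4))² = 81 + 16 = 97
|YC|² = (8−8)² + (0−(-11))² = 0 + 121 = 121
|YD|² = (8−(-3))² + (0−3)² = 121 + 9 = 130
B is nearest.

B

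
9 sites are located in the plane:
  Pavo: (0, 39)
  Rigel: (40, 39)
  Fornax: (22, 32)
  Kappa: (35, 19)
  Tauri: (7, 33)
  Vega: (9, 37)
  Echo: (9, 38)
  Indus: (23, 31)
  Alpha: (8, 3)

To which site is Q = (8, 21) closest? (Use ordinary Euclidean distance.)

Squared Euclidean distances:
d²(Q, Pavo) = (8−0)² + (21−39)² = 64 + 324 = 388
d²(Q, Rigel) = (8−40)² + (21−39)² = 1024 + 324 = 1348
d²(Q, Fornax) = (8−22)² + (21−32)² = 196 + 121 = 317
d²(Q, Kappa) = (8−35)² + (21−19)² = 729 + 4 = 733
d²(Q, Tauri) = (8−7)² + (21−33)² = 1 + 144 = 145
d²(Q, Vega) = (8−9)² + (21−37)² = 1 + 256 = 257
d²(Q, Echo) = (8−9)² + (21−38)² = 1 + 289 = 290
d²(Q, Indus) = (8−23)² + (21−31)² = 225 + 100 = 325
d²(Q, Alpha) = (8−8)² + (21−3)² = 0 + 324 = 324
Minimum is at Tauri.

Tauri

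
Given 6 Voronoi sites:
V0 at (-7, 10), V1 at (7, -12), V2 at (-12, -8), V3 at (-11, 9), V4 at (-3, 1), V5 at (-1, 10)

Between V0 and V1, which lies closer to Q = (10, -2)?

V1

Compare squared distances:
|QV0|² = (10−(-7))² + (-2−10)² = 289 + 144 = 433
|QV1|² = (10−7)² + (-2−(-12))² = 9 + 100 = 109
433 > 109, so V1 is closer.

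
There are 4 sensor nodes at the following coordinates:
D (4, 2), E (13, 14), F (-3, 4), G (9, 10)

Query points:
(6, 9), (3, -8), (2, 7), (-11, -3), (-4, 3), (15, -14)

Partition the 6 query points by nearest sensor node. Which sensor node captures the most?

D

(6, 9) — d² to each: D:53, E:74, F:106, G:10 → nearest is G
(3, -8) — d² to each: D:101, E:584, F:180, G:360 → nearest is D
(2, 7) — d² to each: D:29, E:170, F:34, G:58 → nearest is D
(-11, -3) — d² to each: D:250, E:865, F:113, G:569 → nearest is F
(-4, 3) — d² to each: D:65, E:410, F:2, G:218 → nearest is F
(15, -14) — d² to each: D:377, E:788, F:648, G:612 → nearest is D
Tally — D:3, F:2, G:1. D captures the most (3).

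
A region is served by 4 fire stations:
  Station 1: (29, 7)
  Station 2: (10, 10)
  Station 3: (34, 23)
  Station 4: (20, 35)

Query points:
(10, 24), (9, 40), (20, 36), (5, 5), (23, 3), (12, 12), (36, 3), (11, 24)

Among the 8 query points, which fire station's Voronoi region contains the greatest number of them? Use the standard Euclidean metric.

Station 2

(10, 24) — d² to each: Station 1:650, Station 2:196, Station 3:577, Station 4:221 → nearest is Station 2
(9, 40) — d² to each: Station 1:1489, Station 2:901, Station 3:914, Station 4:146 → nearest is Station 4
(20, 36) — d² to each: Station 1:922, Station 2:776, Station 3:365, Station 4:1 → nearest is Station 4
(5, 5) — d² to each: Station 1:580, Station 2:50, Station 3:1165, Station 4:1125 → nearest is Station 2
(23, 3) — d² to each: Station 1:52, Station 2:218, Station 3:521, Station 4:1033 → nearest is Station 1
(12, 12) — d² to each: Station 1:314, Station 2:8, Station 3:605, Station 4:593 → nearest is Station 2
(36, 3) — d² to each: Station 1:65, Station 2:725, Station 3:404, Station 4:1280 → nearest is Station 1
(11, 24) — d² to each: Station 1:613, Station 2:197, Station 3:530, Station 4:202 → nearest is Station 2
Tally — Station 1:2, Station 2:4, Station 4:2. Station 2 captures the most (4).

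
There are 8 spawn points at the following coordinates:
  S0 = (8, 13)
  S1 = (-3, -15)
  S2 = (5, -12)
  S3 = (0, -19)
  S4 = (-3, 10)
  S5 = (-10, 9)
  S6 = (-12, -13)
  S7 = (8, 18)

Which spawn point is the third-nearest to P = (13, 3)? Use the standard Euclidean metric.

S2

Squared Euclidean distances:
|PS0|² = (13−8)² + (3−13)² = 25 + 100 = 125
|PS1|² = (13−(-3))² + (3−(-15))² = 256 + 324 = 580
|PS2|² = (13−5)² + (3−(-12))² = 64 + 225 = 289
|PS3|² = (13−0)² + (3−(-19))² = 169 + 484 = 653
|PS4|² = (13−(-3))² + (3−10)² = 256 + 49 = 305
|PS5|² = (13−(-10))² + (3−9)² = 529 + 36 = 565
|PS6|² = (13−(-12))² + (3−(-13))² = 625 + 256 = 881
|PS7|² = (13−8)² + (3−18)² = 25 + 225 = 250
Sorted ascending: S0, S7, S2, S4, … — the third-nearest is S2.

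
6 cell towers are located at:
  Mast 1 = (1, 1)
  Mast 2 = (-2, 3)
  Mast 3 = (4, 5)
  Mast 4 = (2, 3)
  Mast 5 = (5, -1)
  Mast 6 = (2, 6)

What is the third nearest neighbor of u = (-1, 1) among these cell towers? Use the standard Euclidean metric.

Squared Euclidean distances:
d²(u, Mast 1) = (-1−1)² + (1−1)² = 4 + 0 = 4
d²(u, Mast 2) = (-1−(-2))² + (1−3)² = 1 + 4 = 5
d²(u, Mast 3) = (-1−4)² + (1−5)² = 25 + 16 = 41
d²(u, Mast 4) = (-1−2)² + (1−3)² = 9 + 4 = 13
d²(u, Mast 5) = (-1−5)² + (1−(-1))² = 36 + 4 = 40
d²(u, Mast 6) = (-1−2)² + (1−6)² = 9 + 25 = 34
Sorted ascending: Mast 1, Mast 2, Mast 4, Mast 6, … — the third-nearest is Mast 4.

Mast 4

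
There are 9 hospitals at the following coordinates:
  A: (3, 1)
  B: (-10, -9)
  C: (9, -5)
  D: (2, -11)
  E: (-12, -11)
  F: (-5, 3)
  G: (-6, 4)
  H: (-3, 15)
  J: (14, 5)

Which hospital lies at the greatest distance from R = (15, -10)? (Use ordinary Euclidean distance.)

Compare squared distances (the ordering matches that of the actual distances):
|RA|² = 144 + 121 = 265
|RB|² = 625 + 1 = 626
|RC|² = 36 + 25 = 61
|RD|² = 169 + 1 = 170
|RE|² = 729 + 1 = 730
|RF|² = 400 + 169 = 569
|RG|² = 441 + 196 = 637
|RH|² = 324 + 625 = 949
|RJ|² = 1 + 225 = 226
The largest is to H.

H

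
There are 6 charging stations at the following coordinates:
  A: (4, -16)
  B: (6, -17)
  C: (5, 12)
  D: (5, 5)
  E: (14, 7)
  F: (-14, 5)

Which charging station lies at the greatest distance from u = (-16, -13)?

Squared Euclidean distances:
|uA|² = (-16−4)² + (-13−(-16))² = 400 + 9 = 409
|uB|² = (-16−6)² + (-13−(-17))² = 484 + 16 = 500
|uC|² = (-16−5)² + (-13−12)² = 441 + 625 = 1066
|uD|² = (-16−5)² + (-13−5)² = 441 + 324 = 765
|uE|² = (-16−14)² + (-13−7)² = 900 + 400 = 1300
|uF|² = (-16−(-14))² + (-13−5)² = 4 + 324 = 328
The largest is to E.

E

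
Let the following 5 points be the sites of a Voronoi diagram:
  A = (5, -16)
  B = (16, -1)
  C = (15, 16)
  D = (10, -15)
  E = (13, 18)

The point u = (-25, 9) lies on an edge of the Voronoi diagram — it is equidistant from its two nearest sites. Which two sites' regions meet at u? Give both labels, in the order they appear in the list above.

A and E

Squared distances from u to each site:
|uA|² = 900 + 625 = 1525
|uB|² = 1681 + 100 = 1781
|uC|² = 1600 + 49 = 1649
|uD|² = 1225 + 576 = 1801
|uE|² = 1444 + 81 = 1525
u is equidistant from A and E (both at squared distance 1525), and every other site is strictly farther — so u lies on the A–E Voronoi edge.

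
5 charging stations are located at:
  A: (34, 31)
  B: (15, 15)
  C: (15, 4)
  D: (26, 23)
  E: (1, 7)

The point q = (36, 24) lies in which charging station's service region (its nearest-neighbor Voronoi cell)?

A

Compare squared distances (the ordering matches that of the actual distances):
|qA|² = (36−34)² + (24−31)² = 4 + 49 = 53
|qB|² = (36−15)² + (24−15)² = 441 + 81 = 522
|qC|² = (36−15)² + (24−4)² = 441 + 400 = 841
|qD|² = (36−26)² + (24−23)² = 100 + 1 = 101
|qE|² = (36−1)² + (24−7)² = 1225 + 289 = 1514
A is nearest.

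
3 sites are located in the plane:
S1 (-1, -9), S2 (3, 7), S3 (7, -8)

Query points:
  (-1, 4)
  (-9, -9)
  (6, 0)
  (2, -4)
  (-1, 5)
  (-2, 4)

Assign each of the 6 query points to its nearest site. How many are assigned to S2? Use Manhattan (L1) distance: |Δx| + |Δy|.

(-1, 4) — d to each: S1:13, S2:7, S3:20 → nearest is S2
(-9, -9) — d to each: S1:8, S2:28, S3:17 → nearest is S1
(6, 0) — d to each: S1:16, S2:10, S3:9 → nearest is S3
(2, -4) — d to each: S1:8, S2:12, S3:9 → nearest is S1
(-1, 5) — d to each: S1:14, S2:6, S3:21 → nearest is S2
(-2, 4) — d to each: S1:14, S2:8, S3:21 → nearest is S2
3 of the 6 points have S2 as nearest.

3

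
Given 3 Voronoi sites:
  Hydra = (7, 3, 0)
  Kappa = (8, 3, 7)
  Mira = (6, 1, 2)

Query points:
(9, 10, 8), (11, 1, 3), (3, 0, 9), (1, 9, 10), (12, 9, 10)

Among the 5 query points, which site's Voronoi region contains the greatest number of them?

Kappa

(9, 10, 8) — d² to each: Hydra:117, Kappa:51, Mira:126 → nearest is Kappa
(11, 1, 3) — d² to each: Hydra:29, Kappa:29, Mira:26 → nearest is Mira
(3, 0, 9) — d² to each: Hydra:106, Kappa:38, Mira:59 → nearest is Kappa
(1, 9, 10) — d² to each: Hydra:172, Kappa:94, Mira:153 → nearest is Kappa
(12, 9, 10) — d² to each: Hydra:161, Kappa:61, Mira:164 → nearest is Kappa
Tally — Kappa:4, Mira:1. Kappa captures the most (4).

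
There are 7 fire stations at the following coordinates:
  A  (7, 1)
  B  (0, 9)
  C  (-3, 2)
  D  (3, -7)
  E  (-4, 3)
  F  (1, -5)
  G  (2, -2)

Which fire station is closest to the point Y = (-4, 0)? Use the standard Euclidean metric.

Compare squared distances (the ordering matches that of the actual distances):
|YA|² = (-4−7)² + (0−1)² = 121 + 1 = 122
|YB|² = (-4−0)² + (0−9)² = 16 + 81 = 97
|YC|² = (-4−(-3))² + (0−2)² = 1 + 4 = 5
|YD|² = (-4−3)² + (0−(-7))² = 49 + 49 = 98
|YE|² = (-4−(-4))² + (0−3)² = 0 + 9 = 9
|YF|² = (-4−1)² + (0−(-5))² = 25 + 25 = 50
|YG|² = (-4−2)² + (0−(-2))² = 36 + 4 = 40
Minimum is at C.

C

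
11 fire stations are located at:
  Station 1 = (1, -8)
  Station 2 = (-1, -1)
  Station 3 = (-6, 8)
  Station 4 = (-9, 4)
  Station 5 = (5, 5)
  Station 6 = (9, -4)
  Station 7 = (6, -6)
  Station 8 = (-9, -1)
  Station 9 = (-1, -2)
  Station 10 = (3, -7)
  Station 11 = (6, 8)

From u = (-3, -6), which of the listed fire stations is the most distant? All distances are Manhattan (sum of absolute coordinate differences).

Station 11

d(u, Station 1) = |-3−1| + |-6−(-8)| = 4 + 2 = 6
d(u, Station 2) = |-3−(-1)| + |-6−(-1)| = 2 + 5 = 7
d(u, Station 3) = |-3−(-6)| + |-6−8| = 3 + 14 = 17
d(u, Station 4) = |-3−(-9)| + |-6−4| = 6 + 10 = 16
d(u, Station 5) = |-3−5| + |-6−5| = 8 + 11 = 19
d(u, Station 6) = |-3−9| + |-6−(-4)| = 12 + 2 = 14
d(u, Station 7) = |-3−6| + |-6−(-6)| = 9 + 0 = 9
d(u, Station 8) = |-3−(-9)| + |-6−(-1)| = 6 + 5 = 11
d(u, Station 9) = |-3−(-1)| + |-6−(-2)| = 2 + 4 = 6
d(u, Station 10) = |-3−3| + |-6−(-7)| = 6 + 1 = 7
d(u, Station 11) = |-3−6| + |-6−8| = 9 + 14 = 23
The largest is to Station 11.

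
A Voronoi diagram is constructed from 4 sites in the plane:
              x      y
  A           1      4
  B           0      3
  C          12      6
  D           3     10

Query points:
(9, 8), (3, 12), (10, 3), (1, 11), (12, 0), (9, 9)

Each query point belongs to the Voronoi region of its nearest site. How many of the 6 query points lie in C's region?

(9, 8) — d² to each: A:80, B:106, C:13, D:40 → nearest is C
(3, 12) — d² to each: A:68, B:90, C:117, D:4 → nearest is D
(10, 3) — d² to each: A:82, B:100, C:13, D:98 → nearest is C
(1, 11) — d² to each: A:49, B:65, C:146, D:5 → nearest is D
(12, 0) — d² to each: A:137, B:153, C:36, D:181 → nearest is C
(9, 9) — d² to each: A:89, B:117, C:18, D:37 → nearest is C
4 of the 6 points have C as nearest.

4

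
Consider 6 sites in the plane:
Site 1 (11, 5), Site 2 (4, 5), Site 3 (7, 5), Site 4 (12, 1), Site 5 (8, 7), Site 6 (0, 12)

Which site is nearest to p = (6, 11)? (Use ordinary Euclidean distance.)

Squared Euclidean distances:
d²(p, Site 1) = (6−11)² + (11−5)² = 25 + 36 = 61
d²(p, Site 2) = (6−4)² + (11−5)² = 4 + 36 = 40
d²(p, Site 3) = (6−7)² + (11−5)² = 1 + 36 = 37
d²(p, Site 4) = (6−12)² + (11−1)² = 36 + 100 = 136
d²(p, Site 5) = (6−8)² + (11−7)² = 4 + 16 = 20
d²(p, Site 6) = (6−0)² + (11−12)² = 36 + 1 = 37
The smallest is to Site 5, so p lies in the Voronoi region of Site 5.

Site 5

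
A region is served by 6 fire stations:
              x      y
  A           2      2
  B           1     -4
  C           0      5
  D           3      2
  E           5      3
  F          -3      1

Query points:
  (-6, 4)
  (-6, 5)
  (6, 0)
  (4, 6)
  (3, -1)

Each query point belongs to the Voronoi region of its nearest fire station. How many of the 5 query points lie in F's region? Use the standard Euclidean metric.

2

(-6, 4) — d² to each: A:68, B:113, C:37, D:85, E:122, F:18 → nearest is F
(-6, 5) — d² to each: A:73, B:130, C:36, D:90, E:125, F:25 → nearest is F
(6, 0) — d² to each: A:20, B:41, C:61, D:13, E:10, F:82 → nearest is E
(4, 6) — d² to each: A:20, B:109, C:17, D:17, E:10, F:74 → nearest is E
(3, -1) — d² to each: A:10, B:13, C:45, D:9, E:20, F:40 → nearest is D
2 of the 5 points have F as nearest.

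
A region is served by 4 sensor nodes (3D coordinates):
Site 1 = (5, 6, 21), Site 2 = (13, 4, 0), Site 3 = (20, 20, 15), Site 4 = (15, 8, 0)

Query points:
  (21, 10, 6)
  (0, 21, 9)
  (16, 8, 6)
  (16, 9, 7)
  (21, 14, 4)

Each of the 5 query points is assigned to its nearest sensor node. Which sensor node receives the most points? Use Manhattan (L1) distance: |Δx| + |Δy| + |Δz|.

(21, 10, 6) — d to each: Site 1:35, Site 2:20, Site 3:20, Site 4:14 → nearest is Site 4
(0, 21, 9) — d to each: Site 1:32, Site 2:39, Site 3:27, Site 4:37 → nearest is Site 3
(16, 8, 6) — d to each: Site 1:28, Site 2:13, Site 3:25, Site 4:7 → nearest is Site 4
(16, 9, 7) — d to each: Site 1:28, Site 2:15, Site 3:23, Site 4:9 → nearest is Site 4
(21, 14, 4) — d to each: Site 1:41, Site 2:22, Site 3:18, Site 4:16 → nearest is Site 4
Tally — Site 3:1, Site 4:4. Site 4 captures the most (4).

Site 4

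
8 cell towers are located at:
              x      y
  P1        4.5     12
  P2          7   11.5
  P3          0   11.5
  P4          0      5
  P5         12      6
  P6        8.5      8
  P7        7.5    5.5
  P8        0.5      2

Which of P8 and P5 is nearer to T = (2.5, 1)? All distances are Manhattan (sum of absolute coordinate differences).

P8

d(T,P8) = |2.5−0.5| + |1−2| = 2 + 1 = 3
d(T,P5) = |2.5−12| + |1−6| = 9.5 + 5 = 14.5
3 < 14.5, so P8 is closer.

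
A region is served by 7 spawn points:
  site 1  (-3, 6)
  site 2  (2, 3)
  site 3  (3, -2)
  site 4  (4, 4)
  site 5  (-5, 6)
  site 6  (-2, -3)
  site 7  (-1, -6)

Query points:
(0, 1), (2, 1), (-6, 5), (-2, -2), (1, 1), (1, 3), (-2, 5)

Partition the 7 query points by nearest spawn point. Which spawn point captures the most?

(0, 1) — d² to each: site 1:34, site 2:8, site 3:18, site 4:25, site 5:50, site 6:20, site 7:50 → nearest is site 2
(2, 1) — d² to each: site 1:50, site 2:4, site 3:10, site 4:13, site 5:74, site 6:32, site 7:58 → nearest is site 2
(-6, 5) — d² to each: site 1:10, site 2:68, site 3:130, site 4:101, site 5:2, site 6:80, site 7:146 → nearest is site 5
(-2, -2) — d² to each: site 1:65, site 2:41, site 3:25, site 4:72, site 5:73, site 6:1, site 7:17 → nearest is site 6
(1, 1) — d² to each: site 1:41, site 2:5, site 3:13, site 4:18, site 5:61, site 6:25, site 7:53 → nearest is site 2
(1, 3) — d² to each: site 1:25, site 2:1, site 3:29, site 4:10, site 5:45, site 6:45, site 7:85 → nearest is site 2
(-2, 5) — d² to each: site 1:2, site 2:20, site 3:74, site 4:37, site 5:10, site 6:64, site 7:122 → nearest is site 1
Tally — site 1:1, site 2:4, site 5:1, site 6:1. site 2 captures the most (4).

site 2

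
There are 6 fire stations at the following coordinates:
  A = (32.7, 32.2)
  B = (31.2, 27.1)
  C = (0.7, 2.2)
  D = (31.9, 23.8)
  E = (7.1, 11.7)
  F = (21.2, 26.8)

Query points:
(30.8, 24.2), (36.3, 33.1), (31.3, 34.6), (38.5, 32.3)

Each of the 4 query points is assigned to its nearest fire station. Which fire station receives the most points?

A

(30.8, 24.2) — d² to each: A:67.61, B:8.57, C:1390.01, D:1.37, E:717.94, F:98.92 → nearest is D
(36.3, 33.1) — d² to each: A:13.77, B:62.01, C:2222.17, D:105.85, E:1310.6, F:267.7 → nearest is A
(31.3, 34.6) — d² to each: A:7.72, B:56.26, C:1986.12, D:117, E:1110.05, F:162.85 → nearest is A
(38.5, 32.3) — d² to each: A:33.65, B:80.33, C:2334.85, D:115.81, E:1410.32, F:329.54 → nearest is A
Tally — A:3, D:1. A captures the most (3).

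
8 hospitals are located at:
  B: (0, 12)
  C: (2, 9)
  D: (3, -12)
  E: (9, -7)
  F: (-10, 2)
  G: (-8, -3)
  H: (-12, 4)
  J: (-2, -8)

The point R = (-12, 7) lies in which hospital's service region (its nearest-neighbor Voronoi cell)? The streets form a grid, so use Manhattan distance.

H

d(R,B) = 12 + 5 = 17
d(R,C) = 14 + 2 = 16
d(R,D) = 15 + 19 = 34
d(R,E) = 21 + 14 = 35
d(R,F) = 2 + 5 = 7
d(R,G) = 4 + 10 = 14
d(R,H) = 0 + 3 = 3
d(R,J) = 10 + 15 = 25
The smallest is to H, so R lies in the Voronoi region of H.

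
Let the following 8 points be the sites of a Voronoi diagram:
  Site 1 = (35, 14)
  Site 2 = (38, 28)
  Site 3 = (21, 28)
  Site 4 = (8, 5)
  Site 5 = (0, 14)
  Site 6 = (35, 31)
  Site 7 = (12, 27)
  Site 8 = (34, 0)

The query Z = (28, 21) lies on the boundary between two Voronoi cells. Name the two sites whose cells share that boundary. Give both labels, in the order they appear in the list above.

Site 1 and Site 3

Squared distances from Z to each site:
d²(Z, Site 1) = (28−35)² + (21−14)² = 49 + 49 = 98
d²(Z, Site 2) = (28−38)² + (21−28)² = 100 + 49 = 149
d²(Z, Site 3) = (28−21)² + (21−28)² = 49 + 49 = 98
d²(Z, Site 4) = (28−8)² + (21−5)² = 400 + 256 = 656
d²(Z, Site 5) = (28−0)² + (21−14)² = 784 + 49 = 833
d²(Z, Site 6) = (28−35)² + (21−31)² = 49 + 100 = 149
d²(Z, Site 7) = (28−12)² + (21−27)² = 256 + 36 = 292
d²(Z, Site 8) = (28−34)² + (21−0)² = 36 + 441 = 477
Z is equidistant from Site 1 and Site 3 (both at squared distance 98), and every other site is strictly farther — so Z lies on the Site 1–Site 3 Voronoi edge.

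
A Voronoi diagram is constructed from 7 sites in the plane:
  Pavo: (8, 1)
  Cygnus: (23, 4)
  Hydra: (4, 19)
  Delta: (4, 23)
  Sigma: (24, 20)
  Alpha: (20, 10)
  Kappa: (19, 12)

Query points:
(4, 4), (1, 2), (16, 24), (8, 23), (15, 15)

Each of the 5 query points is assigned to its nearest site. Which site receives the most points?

Pavo

(4, 4) — d² to each: Pavo:25, Cygnus:361, Hydra:225, Delta:361, Sigma:656, Alpha:292, Kappa:289 → nearest is Pavo
(1, 2) — d² to each: Pavo:50, Cygnus:488, Hydra:298, Delta:450, Sigma:853, Alpha:425, Kappa:424 → nearest is Pavo
(16, 24) — d² to each: Pavo:593, Cygnus:449, Hydra:169, Delta:145, Sigma:80, Alpha:212, Kappa:153 → nearest is Sigma
(8, 23) — d² to each: Pavo:484, Cygnus:586, Hydra:32, Delta:16, Sigma:265, Alpha:313, Kappa:242 → nearest is Delta
(15, 15) — d² to each: Pavo:245, Cygnus:185, Hydra:137, Delta:185, Sigma:106, Alpha:50, Kappa:25 → nearest is Kappa
Tally — Pavo:2, Delta:1, Sigma:1, Kappa:1. Pavo captures the most (2).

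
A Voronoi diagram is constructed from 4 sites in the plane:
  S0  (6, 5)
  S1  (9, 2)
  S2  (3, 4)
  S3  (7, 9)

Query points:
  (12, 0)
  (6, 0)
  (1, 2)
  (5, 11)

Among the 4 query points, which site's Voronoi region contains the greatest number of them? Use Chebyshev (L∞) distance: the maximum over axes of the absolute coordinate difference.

(12, 0) — d to each: S0:6, S1:3, S2:9, S3:9 → nearest is S1
(6, 0) — d to each: S0:5, S1:3, S2:4, S3:9 → nearest is S1
(1, 2) — d to each: S0:5, S1:8, S2:2, S3:7 → nearest is S2
(5, 11) — d to each: S0:6, S1:9, S2:7, S3:2 → nearest is S3
Tally — S1:2, S2:1, S3:1. S1 captures the most (2).

S1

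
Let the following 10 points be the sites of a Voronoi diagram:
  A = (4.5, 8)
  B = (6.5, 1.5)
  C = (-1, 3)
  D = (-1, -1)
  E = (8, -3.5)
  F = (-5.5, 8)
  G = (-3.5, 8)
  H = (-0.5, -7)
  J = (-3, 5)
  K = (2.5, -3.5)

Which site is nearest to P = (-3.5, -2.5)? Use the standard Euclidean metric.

Compare squared distances (the ordering matches that of the actual distances):
|PA|² = 64 + 110.25 = 174.25
|PB|² = 100 + 16 = 116
|PC|² = 6.25 + 30.25 = 36.5
|PD|² = 6.25 + 2.25 = 8.5
|PE|² = 132.25 + 1 = 133.25
|PF|² = 4 + 110.25 = 114.25
|PG|² = 0 + 110.25 = 110.25
|PH|² = 9 + 20.25 = 29.25
|PJ|² = 0.25 + 56.25 = 56.5
|PK|² = 36 + 1 = 37
Minimum is at D.

D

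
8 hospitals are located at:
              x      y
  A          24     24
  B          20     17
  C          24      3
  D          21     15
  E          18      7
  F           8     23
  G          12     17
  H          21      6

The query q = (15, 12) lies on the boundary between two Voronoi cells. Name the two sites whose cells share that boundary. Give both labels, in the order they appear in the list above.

E and G

Squared distances from q to each site:
|qA|² = 81 + 144 = 225
|qB|² = 25 + 25 = 50
|qC|² = 81 + 81 = 162
|qD|² = 36 + 9 = 45
|qE|² = 9 + 25 = 34
|qF|² = 49 + 121 = 170
|qG|² = 9 + 25 = 34
|qH|² = 36 + 36 = 72
q is equidistant from E and G (both at squared distance 34), and every other site is strictly farther — so q lies on the E–G Voronoi edge.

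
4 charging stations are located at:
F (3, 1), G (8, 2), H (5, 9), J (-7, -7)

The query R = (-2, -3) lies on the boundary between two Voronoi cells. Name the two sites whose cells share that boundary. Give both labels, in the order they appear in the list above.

F and J

Squared distances from R to each site:
|RF|² = 25 + 16 = 41
|RG|² = 100 + 25 = 125
|RH|² = 49 + 144 = 193
|RJ|² = 25 + 16 = 41
R is equidistant from F and J (both at squared distance 41), and every other site is strictly farther — so R lies on the F–J Voronoi edge.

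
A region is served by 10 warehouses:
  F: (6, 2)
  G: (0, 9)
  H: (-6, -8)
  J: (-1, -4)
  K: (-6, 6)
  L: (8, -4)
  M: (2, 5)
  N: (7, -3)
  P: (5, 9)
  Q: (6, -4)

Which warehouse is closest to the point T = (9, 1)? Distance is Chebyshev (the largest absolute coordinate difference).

d(T,F) = max(3, 1) = 3
d(T,G) = max(9, 8) = 9
d(T,H) = max(15, 9) = 15
d(T,J) = max(10, 5) = 10
d(T,K) = max(15, 5) = 15
d(T,L) = max(1, 5) = 5
d(T,M) = max(7, 4) = 7
d(T,N) = max(2, 4) = 4
d(T,P) = max(4, 8) = 8
d(T,Q) = max(3, 5) = 5
Minimum is at F.

F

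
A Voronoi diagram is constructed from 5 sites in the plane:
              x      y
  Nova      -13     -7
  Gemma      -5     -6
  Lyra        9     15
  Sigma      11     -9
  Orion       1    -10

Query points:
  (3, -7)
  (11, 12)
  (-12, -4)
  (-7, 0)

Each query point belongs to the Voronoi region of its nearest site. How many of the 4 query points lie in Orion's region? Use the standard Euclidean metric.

1

(3, -7) — d² to each: Nova:256, Gemma:65, Lyra:520, Sigma:68, Orion:13 → nearest is Orion
(11, 12) — d² to each: Nova:937, Gemma:580, Lyra:13, Sigma:441, Orion:584 → nearest is Lyra
(-12, -4) — d² to each: Nova:10, Gemma:53, Lyra:802, Sigma:554, Orion:205 → nearest is Nova
(-7, 0) — d² to each: Nova:85, Gemma:40, Lyra:481, Sigma:405, Orion:164 → nearest is Gemma
1 of the 4 points has Orion as nearest.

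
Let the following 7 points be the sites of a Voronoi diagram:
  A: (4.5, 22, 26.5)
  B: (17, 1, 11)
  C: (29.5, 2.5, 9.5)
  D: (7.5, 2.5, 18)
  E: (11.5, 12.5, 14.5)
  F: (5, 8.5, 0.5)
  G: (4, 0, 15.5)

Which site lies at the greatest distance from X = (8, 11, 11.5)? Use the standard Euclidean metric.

Since √ is increasing, it suffices to compare squared distances:
|XA|² = (8−4.5)² + (11−22)² + (11.5−26.5)² = 12.25 + 121 + 225 = 358.25
|XB|² = (8−17)² + (11−1)² + (11.5−11)² = 81 + 100 + 0.25 = 181.25
|XC|² = (8−29.5)² + (11−2.5)² + (11.5−9.5)² = 462.25 + 72.25 + 4 = 538.5
|XD|² = (8−7.5)² + (11−2.5)² + (11.5−18)² = 0.25 + 72.25 + 42.25 = 114.75
|XE|² = (8−11.5)² + (11−12.5)² + (11.5−14.5)² = 12.25 + 2.25 + 9 = 23.5
|XF|² = (8−5)² + (11−8.5)² + (11.5−0.5)² = 9 + 6.25 + 121 = 136.25
|XG|² = (8−4)² + (11−0)² + (11.5−15.5)² = 16 + 121 + 16 = 153
The largest is to C.

C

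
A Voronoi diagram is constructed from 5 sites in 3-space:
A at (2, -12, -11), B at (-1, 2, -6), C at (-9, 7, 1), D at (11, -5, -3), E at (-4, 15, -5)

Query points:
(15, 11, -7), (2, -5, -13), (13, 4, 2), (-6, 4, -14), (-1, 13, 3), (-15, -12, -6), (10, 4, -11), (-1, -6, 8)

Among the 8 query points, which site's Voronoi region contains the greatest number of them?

(15, 11, -7) — d² to each: A:714, B:338, C:656, D:288, E:381 → nearest is D
(2, -5, -13) — d² to each: A:53, B:107, C:461, D:181, E:500 → nearest is A
(13, 4, 2) — d² to each: A:546, B:264, C:494, D:110, E:459 → nearest is D
(-6, 4, -14) — d² to each: A:329, B:93, C:243, D:491, E:206 → nearest is B
(-1, 13, 3) — d² to each: A:830, B:202, C:104, D:504, E:77 → nearest is E
(-15, -12, -6) — d² to each: A:314, B:392, C:446, D:734, E:851 → nearest is A
(10, 4, -11) — d² to each: A:320, B:150, C:514, D:146, E:353 → nearest is D
(-1, -6, 8) — d² to each: A:406, B:260, C:282, D:266, E:619 → nearest is B
Tally — A:2, B:2, D:3, E:1. D captures the most (3).

D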